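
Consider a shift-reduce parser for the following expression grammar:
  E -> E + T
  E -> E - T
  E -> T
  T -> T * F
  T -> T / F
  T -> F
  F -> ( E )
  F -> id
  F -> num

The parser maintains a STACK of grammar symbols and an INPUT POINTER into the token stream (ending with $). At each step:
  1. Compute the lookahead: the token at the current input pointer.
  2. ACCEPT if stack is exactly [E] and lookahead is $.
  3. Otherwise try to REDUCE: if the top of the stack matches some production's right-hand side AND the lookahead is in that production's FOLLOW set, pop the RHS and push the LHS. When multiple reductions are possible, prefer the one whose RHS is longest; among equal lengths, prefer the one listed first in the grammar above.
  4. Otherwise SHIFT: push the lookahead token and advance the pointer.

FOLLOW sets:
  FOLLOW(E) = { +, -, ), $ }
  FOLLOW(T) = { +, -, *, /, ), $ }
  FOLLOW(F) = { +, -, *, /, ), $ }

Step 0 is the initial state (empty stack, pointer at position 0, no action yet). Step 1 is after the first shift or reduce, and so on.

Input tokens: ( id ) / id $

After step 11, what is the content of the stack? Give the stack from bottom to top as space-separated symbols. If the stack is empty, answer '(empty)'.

Answer: T / F

Derivation:
Step 1: shift (. Stack=[(] ptr=1 lookahead=id remaining=[id ) / id $]
Step 2: shift id. Stack=[( id] ptr=2 lookahead=) remaining=[) / id $]
Step 3: reduce F->id. Stack=[( F] ptr=2 lookahead=) remaining=[) / id $]
Step 4: reduce T->F. Stack=[( T] ptr=2 lookahead=) remaining=[) / id $]
Step 5: reduce E->T. Stack=[( E] ptr=2 lookahead=) remaining=[) / id $]
Step 6: shift ). Stack=[( E )] ptr=3 lookahead=/ remaining=[/ id $]
Step 7: reduce F->( E ). Stack=[F] ptr=3 lookahead=/ remaining=[/ id $]
Step 8: reduce T->F. Stack=[T] ptr=3 lookahead=/ remaining=[/ id $]
Step 9: shift /. Stack=[T /] ptr=4 lookahead=id remaining=[id $]
Step 10: shift id. Stack=[T / id] ptr=5 lookahead=$ remaining=[$]
Step 11: reduce F->id. Stack=[T / F] ptr=5 lookahead=$ remaining=[$]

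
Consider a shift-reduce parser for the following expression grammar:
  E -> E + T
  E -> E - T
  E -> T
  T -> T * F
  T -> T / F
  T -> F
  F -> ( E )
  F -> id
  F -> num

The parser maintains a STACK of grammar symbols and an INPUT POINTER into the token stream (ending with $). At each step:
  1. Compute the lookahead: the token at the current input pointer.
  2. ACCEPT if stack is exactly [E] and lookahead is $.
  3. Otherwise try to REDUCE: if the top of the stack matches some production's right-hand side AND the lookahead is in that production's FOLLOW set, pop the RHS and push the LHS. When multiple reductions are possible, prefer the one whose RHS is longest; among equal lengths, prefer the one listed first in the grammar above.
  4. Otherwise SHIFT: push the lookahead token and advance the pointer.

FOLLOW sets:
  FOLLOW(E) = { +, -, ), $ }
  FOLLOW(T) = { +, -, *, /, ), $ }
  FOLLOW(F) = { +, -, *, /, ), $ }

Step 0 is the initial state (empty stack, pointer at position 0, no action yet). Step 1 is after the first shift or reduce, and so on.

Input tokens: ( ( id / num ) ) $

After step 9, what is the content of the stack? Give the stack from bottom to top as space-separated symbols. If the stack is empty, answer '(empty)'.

Step 1: shift (. Stack=[(] ptr=1 lookahead=( remaining=[( id / num ) ) $]
Step 2: shift (. Stack=[( (] ptr=2 lookahead=id remaining=[id / num ) ) $]
Step 3: shift id. Stack=[( ( id] ptr=3 lookahead=/ remaining=[/ num ) ) $]
Step 4: reduce F->id. Stack=[( ( F] ptr=3 lookahead=/ remaining=[/ num ) ) $]
Step 5: reduce T->F. Stack=[( ( T] ptr=3 lookahead=/ remaining=[/ num ) ) $]
Step 6: shift /. Stack=[( ( T /] ptr=4 lookahead=num remaining=[num ) ) $]
Step 7: shift num. Stack=[( ( T / num] ptr=5 lookahead=) remaining=[) ) $]
Step 8: reduce F->num. Stack=[( ( T / F] ptr=5 lookahead=) remaining=[) ) $]
Step 9: reduce T->T / F. Stack=[( ( T] ptr=5 lookahead=) remaining=[) ) $]

Answer: ( ( T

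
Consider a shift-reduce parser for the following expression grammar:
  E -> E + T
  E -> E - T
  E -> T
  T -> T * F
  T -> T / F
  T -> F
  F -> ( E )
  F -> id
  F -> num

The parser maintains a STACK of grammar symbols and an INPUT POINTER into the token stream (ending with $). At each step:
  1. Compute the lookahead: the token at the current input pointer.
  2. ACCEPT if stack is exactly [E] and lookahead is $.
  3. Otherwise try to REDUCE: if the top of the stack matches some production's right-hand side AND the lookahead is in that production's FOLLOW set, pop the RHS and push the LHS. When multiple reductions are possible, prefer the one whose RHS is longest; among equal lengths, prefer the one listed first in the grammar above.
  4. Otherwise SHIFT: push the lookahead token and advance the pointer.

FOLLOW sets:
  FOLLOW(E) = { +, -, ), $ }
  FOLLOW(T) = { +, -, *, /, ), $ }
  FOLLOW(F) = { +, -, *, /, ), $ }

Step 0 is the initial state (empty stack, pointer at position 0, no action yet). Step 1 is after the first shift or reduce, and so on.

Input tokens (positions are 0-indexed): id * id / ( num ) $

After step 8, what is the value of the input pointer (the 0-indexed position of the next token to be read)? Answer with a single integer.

Answer: 4

Derivation:
Step 1: shift id. Stack=[id] ptr=1 lookahead=* remaining=[* id / ( num ) $]
Step 2: reduce F->id. Stack=[F] ptr=1 lookahead=* remaining=[* id / ( num ) $]
Step 3: reduce T->F. Stack=[T] ptr=1 lookahead=* remaining=[* id / ( num ) $]
Step 4: shift *. Stack=[T *] ptr=2 lookahead=id remaining=[id / ( num ) $]
Step 5: shift id. Stack=[T * id] ptr=3 lookahead=/ remaining=[/ ( num ) $]
Step 6: reduce F->id. Stack=[T * F] ptr=3 lookahead=/ remaining=[/ ( num ) $]
Step 7: reduce T->T * F. Stack=[T] ptr=3 lookahead=/ remaining=[/ ( num ) $]
Step 8: shift /. Stack=[T /] ptr=4 lookahead=( remaining=[( num ) $]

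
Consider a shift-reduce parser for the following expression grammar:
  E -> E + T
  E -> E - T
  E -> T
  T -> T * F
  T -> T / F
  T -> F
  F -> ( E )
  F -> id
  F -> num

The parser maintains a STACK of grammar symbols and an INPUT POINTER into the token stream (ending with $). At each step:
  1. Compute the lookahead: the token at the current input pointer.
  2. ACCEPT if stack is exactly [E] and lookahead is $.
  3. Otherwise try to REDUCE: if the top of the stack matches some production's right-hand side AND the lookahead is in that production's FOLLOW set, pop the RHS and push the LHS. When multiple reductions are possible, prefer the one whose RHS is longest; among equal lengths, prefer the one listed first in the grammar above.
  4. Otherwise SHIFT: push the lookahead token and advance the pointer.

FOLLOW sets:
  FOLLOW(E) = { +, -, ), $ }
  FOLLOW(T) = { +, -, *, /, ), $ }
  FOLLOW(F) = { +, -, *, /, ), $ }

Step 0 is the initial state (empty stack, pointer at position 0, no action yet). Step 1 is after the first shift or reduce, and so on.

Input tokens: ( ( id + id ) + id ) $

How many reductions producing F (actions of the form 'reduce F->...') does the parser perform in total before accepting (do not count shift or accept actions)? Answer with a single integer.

Step 1: shift (. Stack=[(] ptr=1 lookahead=( remaining=[( id + id ) + id ) $]
Step 2: shift (. Stack=[( (] ptr=2 lookahead=id remaining=[id + id ) + id ) $]
Step 3: shift id. Stack=[( ( id] ptr=3 lookahead=+ remaining=[+ id ) + id ) $]
Step 4: reduce F->id. Stack=[( ( F] ptr=3 lookahead=+ remaining=[+ id ) + id ) $]
Step 5: reduce T->F. Stack=[( ( T] ptr=3 lookahead=+ remaining=[+ id ) + id ) $]
Step 6: reduce E->T. Stack=[( ( E] ptr=3 lookahead=+ remaining=[+ id ) + id ) $]
Step 7: shift +. Stack=[( ( E +] ptr=4 lookahead=id remaining=[id ) + id ) $]
Step 8: shift id. Stack=[( ( E + id] ptr=5 lookahead=) remaining=[) + id ) $]
Step 9: reduce F->id. Stack=[( ( E + F] ptr=5 lookahead=) remaining=[) + id ) $]
Step 10: reduce T->F. Stack=[( ( E + T] ptr=5 lookahead=) remaining=[) + id ) $]
Step 11: reduce E->E + T. Stack=[( ( E] ptr=5 lookahead=) remaining=[) + id ) $]
Step 12: shift ). Stack=[( ( E )] ptr=6 lookahead=+ remaining=[+ id ) $]
Step 13: reduce F->( E ). Stack=[( F] ptr=6 lookahead=+ remaining=[+ id ) $]
Step 14: reduce T->F. Stack=[( T] ptr=6 lookahead=+ remaining=[+ id ) $]
Step 15: reduce E->T. Stack=[( E] ptr=6 lookahead=+ remaining=[+ id ) $]
Step 16: shift +. Stack=[( E +] ptr=7 lookahead=id remaining=[id ) $]
Step 17: shift id. Stack=[( E + id] ptr=8 lookahead=) remaining=[) $]
Step 18: reduce F->id. Stack=[( E + F] ptr=8 lookahead=) remaining=[) $]
Step 19: reduce T->F. Stack=[( E + T] ptr=8 lookahead=) remaining=[) $]
Step 20: reduce E->E + T. Stack=[( E] ptr=8 lookahead=) remaining=[) $]
Step 21: shift ). Stack=[( E )] ptr=9 lookahead=$ remaining=[$]
Step 22: reduce F->( E ). Stack=[F] ptr=9 lookahead=$ remaining=[$]
Step 23: reduce T->F. Stack=[T] ptr=9 lookahead=$ remaining=[$]
Step 24: reduce E->T. Stack=[E] ptr=9 lookahead=$ remaining=[$]
Step 25: accept. Stack=[E] ptr=9 lookahead=$ remaining=[$]

Answer: 5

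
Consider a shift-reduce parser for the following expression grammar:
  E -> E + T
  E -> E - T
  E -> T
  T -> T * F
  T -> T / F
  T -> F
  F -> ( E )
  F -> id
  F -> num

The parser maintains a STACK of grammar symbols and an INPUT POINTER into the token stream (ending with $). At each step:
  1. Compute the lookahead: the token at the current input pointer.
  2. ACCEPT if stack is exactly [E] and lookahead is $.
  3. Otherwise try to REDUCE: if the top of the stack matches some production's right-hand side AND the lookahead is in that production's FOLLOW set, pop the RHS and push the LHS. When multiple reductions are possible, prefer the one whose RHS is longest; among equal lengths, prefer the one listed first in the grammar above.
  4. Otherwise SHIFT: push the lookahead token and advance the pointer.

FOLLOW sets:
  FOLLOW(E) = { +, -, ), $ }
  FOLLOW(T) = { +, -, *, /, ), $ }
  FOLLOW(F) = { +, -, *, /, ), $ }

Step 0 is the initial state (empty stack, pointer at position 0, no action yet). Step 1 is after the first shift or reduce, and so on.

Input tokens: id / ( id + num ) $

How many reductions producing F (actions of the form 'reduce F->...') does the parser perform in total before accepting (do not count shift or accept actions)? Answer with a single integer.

Step 1: shift id. Stack=[id] ptr=1 lookahead=/ remaining=[/ ( id + num ) $]
Step 2: reduce F->id. Stack=[F] ptr=1 lookahead=/ remaining=[/ ( id + num ) $]
Step 3: reduce T->F. Stack=[T] ptr=1 lookahead=/ remaining=[/ ( id + num ) $]
Step 4: shift /. Stack=[T /] ptr=2 lookahead=( remaining=[( id + num ) $]
Step 5: shift (. Stack=[T / (] ptr=3 lookahead=id remaining=[id + num ) $]
Step 6: shift id. Stack=[T / ( id] ptr=4 lookahead=+ remaining=[+ num ) $]
Step 7: reduce F->id. Stack=[T / ( F] ptr=4 lookahead=+ remaining=[+ num ) $]
Step 8: reduce T->F. Stack=[T / ( T] ptr=4 lookahead=+ remaining=[+ num ) $]
Step 9: reduce E->T. Stack=[T / ( E] ptr=4 lookahead=+ remaining=[+ num ) $]
Step 10: shift +. Stack=[T / ( E +] ptr=5 lookahead=num remaining=[num ) $]
Step 11: shift num. Stack=[T / ( E + num] ptr=6 lookahead=) remaining=[) $]
Step 12: reduce F->num. Stack=[T / ( E + F] ptr=6 lookahead=) remaining=[) $]
Step 13: reduce T->F. Stack=[T / ( E + T] ptr=6 lookahead=) remaining=[) $]
Step 14: reduce E->E + T. Stack=[T / ( E] ptr=6 lookahead=) remaining=[) $]
Step 15: shift ). Stack=[T / ( E )] ptr=7 lookahead=$ remaining=[$]
Step 16: reduce F->( E ). Stack=[T / F] ptr=7 lookahead=$ remaining=[$]
Step 17: reduce T->T / F. Stack=[T] ptr=7 lookahead=$ remaining=[$]
Step 18: reduce E->T. Stack=[E] ptr=7 lookahead=$ remaining=[$]
Step 19: accept. Stack=[E] ptr=7 lookahead=$ remaining=[$]

Answer: 4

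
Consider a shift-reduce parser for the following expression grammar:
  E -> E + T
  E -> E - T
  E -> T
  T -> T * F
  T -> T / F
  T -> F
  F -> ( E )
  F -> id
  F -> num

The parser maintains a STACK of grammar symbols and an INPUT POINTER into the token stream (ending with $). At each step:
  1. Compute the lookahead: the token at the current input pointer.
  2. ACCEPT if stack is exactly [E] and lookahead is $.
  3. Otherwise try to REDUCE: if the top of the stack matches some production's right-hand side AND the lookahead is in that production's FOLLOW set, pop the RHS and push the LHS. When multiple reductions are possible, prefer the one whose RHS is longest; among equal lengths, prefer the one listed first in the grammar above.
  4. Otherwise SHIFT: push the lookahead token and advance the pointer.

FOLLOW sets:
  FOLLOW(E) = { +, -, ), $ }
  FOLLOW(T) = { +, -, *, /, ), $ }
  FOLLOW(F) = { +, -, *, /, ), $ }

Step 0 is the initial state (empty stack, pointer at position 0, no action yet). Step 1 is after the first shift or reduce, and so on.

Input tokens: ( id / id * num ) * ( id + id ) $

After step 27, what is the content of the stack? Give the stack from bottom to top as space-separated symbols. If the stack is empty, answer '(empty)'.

Answer: T * ( E

Derivation:
Step 1: shift (. Stack=[(] ptr=1 lookahead=id remaining=[id / id * num ) * ( id + id ) $]
Step 2: shift id. Stack=[( id] ptr=2 lookahead=/ remaining=[/ id * num ) * ( id + id ) $]
Step 3: reduce F->id. Stack=[( F] ptr=2 lookahead=/ remaining=[/ id * num ) * ( id + id ) $]
Step 4: reduce T->F. Stack=[( T] ptr=2 lookahead=/ remaining=[/ id * num ) * ( id + id ) $]
Step 5: shift /. Stack=[( T /] ptr=3 lookahead=id remaining=[id * num ) * ( id + id ) $]
Step 6: shift id. Stack=[( T / id] ptr=4 lookahead=* remaining=[* num ) * ( id + id ) $]
Step 7: reduce F->id. Stack=[( T / F] ptr=4 lookahead=* remaining=[* num ) * ( id + id ) $]
Step 8: reduce T->T / F. Stack=[( T] ptr=4 lookahead=* remaining=[* num ) * ( id + id ) $]
Step 9: shift *. Stack=[( T *] ptr=5 lookahead=num remaining=[num ) * ( id + id ) $]
Step 10: shift num. Stack=[( T * num] ptr=6 lookahead=) remaining=[) * ( id + id ) $]
Step 11: reduce F->num. Stack=[( T * F] ptr=6 lookahead=) remaining=[) * ( id + id ) $]
Step 12: reduce T->T * F. Stack=[( T] ptr=6 lookahead=) remaining=[) * ( id + id ) $]
Step 13: reduce E->T. Stack=[( E] ptr=6 lookahead=) remaining=[) * ( id + id ) $]
Step 14: shift ). Stack=[( E )] ptr=7 lookahead=* remaining=[* ( id + id ) $]
Step 15: reduce F->( E ). Stack=[F] ptr=7 lookahead=* remaining=[* ( id + id ) $]
Step 16: reduce T->F. Stack=[T] ptr=7 lookahead=* remaining=[* ( id + id ) $]
Step 17: shift *. Stack=[T *] ptr=8 lookahead=( remaining=[( id + id ) $]
Step 18: shift (. Stack=[T * (] ptr=9 lookahead=id remaining=[id + id ) $]
Step 19: shift id. Stack=[T * ( id] ptr=10 lookahead=+ remaining=[+ id ) $]
Step 20: reduce F->id. Stack=[T * ( F] ptr=10 lookahead=+ remaining=[+ id ) $]
Step 21: reduce T->F. Stack=[T * ( T] ptr=10 lookahead=+ remaining=[+ id ) $]
Step 22: reduce E->T. Stack=[T * ( E] ptr=10 lookahead=+ remaining=[+ id ) $]
Step 23: shift +. Stack=[T * ( E +] ptr=11 lookahead=id remaining=[id ) $]
Step 24: shift id. Stack=[T * ( E + id] ptr=12 lookahead=) remaining=[) $]
Step 25: reduce F->id. Stack=[T * ( E + F] ptr=12 lookahead=) remaining=[) $]
Step 26: reduce T->F. Stack=[T * ( E + T] ptr=12 lookahead=) remaining=[) $]
Step 27: reduce E->E + T. Stack=[T * ( E] ptr=12 lookahead=) remaining=[) $]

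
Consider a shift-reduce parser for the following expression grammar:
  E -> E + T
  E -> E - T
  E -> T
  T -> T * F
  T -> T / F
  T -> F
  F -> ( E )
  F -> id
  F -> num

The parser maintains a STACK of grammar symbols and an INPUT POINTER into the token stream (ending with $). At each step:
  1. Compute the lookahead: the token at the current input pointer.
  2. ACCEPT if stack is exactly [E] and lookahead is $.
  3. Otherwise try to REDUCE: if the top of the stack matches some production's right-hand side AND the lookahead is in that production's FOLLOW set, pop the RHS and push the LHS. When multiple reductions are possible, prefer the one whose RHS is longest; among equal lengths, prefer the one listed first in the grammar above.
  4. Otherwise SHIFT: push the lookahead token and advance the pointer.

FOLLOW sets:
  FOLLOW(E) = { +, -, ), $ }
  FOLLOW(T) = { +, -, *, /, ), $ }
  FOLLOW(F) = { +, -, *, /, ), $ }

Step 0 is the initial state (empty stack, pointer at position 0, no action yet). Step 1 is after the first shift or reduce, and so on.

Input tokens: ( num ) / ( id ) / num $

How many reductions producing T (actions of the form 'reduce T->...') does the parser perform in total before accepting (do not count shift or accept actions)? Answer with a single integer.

Step 1: shift (. Stack=[(] ptr=1 lookahead=num remaining=[num ) / ( id ) / num $]
Step 2: shift num. Stack=[( num] ptr=2 lookahead=) remaining=[) / ( id ) / num $]
Step 3: reduce F->num. Stack=[( F] ptr=2 lookahead=) remaining=[) / ( id ) / num $]
Step 4: reduce T->F. Stack=[( T] ptr=2 lookahead=) remaining=[) / ( id ) / num $]
Step 5: reduce E->T. Stack=[( E] ptr=2 lookahead=) remaining=[) / ( id ) / num $]
Step 6: shift ). Stack=[( E )] ptr=3 lookahead=/ remaining=[/ ( id ) / num $]
Step 7: reduce F->( E ). Stack=[F] ptr=3 lookahead=/ remaining=[/ ( id ) / num $]
Step 8: reduce T->F. Stack=[T] ptr=3 lookahead=/ remaining=[/ ( id ) / num $]
Step 9: shift /. Stack=[T /] ptr=4 lookahead=( remaining=[( id ) / num $]
Step 10: shift (. Stack=[T / (] ptr=5 lookahead=id remaining=[id ) / num $]
Step 11: shift id. Stack=[T / ( id] ptr=6 lookahead=) remaining=[) / num $]
Step 12: reduce F->id. Stack=[T / ( F] ptr=6 lookahead=) remaining=[) / num $]
Step 13: reduce T->F. Stack=[T / ( T] ptr=6 lookahead=) remaining=[) / num $]
Step 14: reduce E->T. Stack=[T / ( E] ptr=6 lookahead=) remaining=[) / num $]
Step 15: shift ). Stack=[T / ( E )] ptr=7 lookahead=/ remaining=[/ num $]
Step 16: reduce F->( E ). Stack=[T / F] ptr=7 lookahead=/ remaining=[/ num $]
Step 17: reduce T->T / F. Stack=[T] ptr=7 lookahead=/ remaining=[/ num $]
Step 18: shift /. Stack=[T /] ptr=8 lookahead=num remaining=[num $]
Step 19: shift num. Stack=[T / num] ptr=9 lookahead=$ remaining=[$]
Step 20: reduce F->num. Stack=[T / F] ptr=9 lookahead=$ remaining=[$]
Step 21: reduce T->T / F. Stack=[T] ptr=9 lookahead=$ remaining=[$]
Step 22: reduce E->T. Stack=[E] ptr=9 lookahead=$ remaining=[$]
Step 23: accept. Stack=[E] ptr=9 lookahead=$ remaining=[$]

Answer: 5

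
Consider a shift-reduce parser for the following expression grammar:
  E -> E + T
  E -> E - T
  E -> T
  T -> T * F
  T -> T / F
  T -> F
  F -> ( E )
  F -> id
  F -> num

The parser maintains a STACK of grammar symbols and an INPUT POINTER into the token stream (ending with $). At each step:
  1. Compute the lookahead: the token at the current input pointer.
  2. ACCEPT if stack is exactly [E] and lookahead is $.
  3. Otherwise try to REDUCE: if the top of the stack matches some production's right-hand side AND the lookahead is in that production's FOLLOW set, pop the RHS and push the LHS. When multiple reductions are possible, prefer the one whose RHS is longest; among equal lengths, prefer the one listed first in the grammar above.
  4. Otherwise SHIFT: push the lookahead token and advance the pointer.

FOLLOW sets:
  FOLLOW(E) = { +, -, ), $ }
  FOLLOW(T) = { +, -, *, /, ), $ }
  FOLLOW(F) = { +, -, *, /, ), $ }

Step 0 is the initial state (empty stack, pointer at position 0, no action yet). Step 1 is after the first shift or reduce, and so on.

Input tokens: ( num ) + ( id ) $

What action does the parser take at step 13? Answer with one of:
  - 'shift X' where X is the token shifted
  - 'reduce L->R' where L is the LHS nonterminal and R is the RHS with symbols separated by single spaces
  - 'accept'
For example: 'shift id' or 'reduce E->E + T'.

Answer: reduce F->id

Derivation:
Step 1: shift (. Stack=[(] ptr=1 lookahead=num remaining=[num ) + ( id ) $]
Step 2: shift num. Stack=[( num] ptr=2 lookahead=) remaining=[) + ( id ) $]
Step 3: reduce F->num. Stack=[( F] ptr=2 lookahead=) remaining=[) + ( id ) $]
Step 4: reduce T->F. Stack=[( T] ptr=2 lookahead=) remaining=[) + ( id ) $]
Step 5: reduce E->T. Stack=[( E] ptr=2 lookahead=) remaining=[) + ( id ) $]
Step 6: shift ). Stack=[( E )] ptr=3 lookahead=+ remaining=[+ ( id ) $]
Step 7: reduce F->( E ). Stack=[F] ptr=3 lookahead=+ remaining=[+ ( id ) $]
Step 8: reduce T->F. Stack=[T] ptr=3 lookahead=+ remaining=[+ ( id ) $]
Step 9: reduce E->T. Stack=[E] ptr=3 lookahead=+ remaining=[+ ( id ) $]
Step 10: shift +. Stack=[E +] ptr=4 lookahead=( remaining=[( id ) $]
Step 11: shift (. Stack=[E + (] ptr=5 lookahead=id remaining=[id ) $]
Step 12: shift id. Stack=[E + ( id] ptr=6 lookahead=) remaining=[) $]
Step 13: reduce F->id. Stack=[E + ( F] ptr=6 lookahead=) remaining=[) $]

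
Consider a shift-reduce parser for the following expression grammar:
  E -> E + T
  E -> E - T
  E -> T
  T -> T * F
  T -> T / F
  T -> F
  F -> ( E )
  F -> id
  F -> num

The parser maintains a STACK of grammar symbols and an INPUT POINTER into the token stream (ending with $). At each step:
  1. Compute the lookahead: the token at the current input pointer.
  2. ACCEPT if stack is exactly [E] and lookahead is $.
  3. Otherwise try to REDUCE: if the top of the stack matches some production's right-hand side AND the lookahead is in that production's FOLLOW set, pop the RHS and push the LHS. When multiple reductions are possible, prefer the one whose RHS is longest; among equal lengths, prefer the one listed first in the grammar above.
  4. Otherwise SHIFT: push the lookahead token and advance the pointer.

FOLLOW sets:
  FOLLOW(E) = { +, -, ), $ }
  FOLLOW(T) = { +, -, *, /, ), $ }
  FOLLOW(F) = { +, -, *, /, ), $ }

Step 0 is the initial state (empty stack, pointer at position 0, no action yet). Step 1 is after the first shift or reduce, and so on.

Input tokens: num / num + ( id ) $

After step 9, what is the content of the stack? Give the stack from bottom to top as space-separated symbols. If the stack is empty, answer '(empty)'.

Answer: E +

Derivation:
Step 1: shift num. Stack=[num] ptr=1 lookahead=/ remaining=[/ num + ( id ) $]
Step 2: reduce F->num. Stack=[F] ptr=1 lookahead=/ remaining=[/ num + ( id ) $]
Step 3: reduce T->F. Stack=[T] ptr=1 lookahead=/ remaining=[/ num + ( id ) $]
Step 4: shift /. Stack=[T /] ptr=2 lookahead=num remaining=[num + ( id ) $]
Step 5: shift num. Stack=[T / num] ptr=3 lookahead=+ remaining=[+ ( id ) $]
Step 6: reduce F->num. Stack=[T / F] ptr=3 lookahead=+ remaining=[+ ( id ) $]
Step 7: reduce T->T / F. Stack=[T] ptr=3 lookahead=+ remaining=[+ ( id ) $]
Step 8: reduce E->T. Stack=[E] ptr=3 lookahead=+ remaining=[+ ( id ) $]
Step 9: shift +. Stack=[E +] ptr=4 lookahead=( remaining=[( id ) $]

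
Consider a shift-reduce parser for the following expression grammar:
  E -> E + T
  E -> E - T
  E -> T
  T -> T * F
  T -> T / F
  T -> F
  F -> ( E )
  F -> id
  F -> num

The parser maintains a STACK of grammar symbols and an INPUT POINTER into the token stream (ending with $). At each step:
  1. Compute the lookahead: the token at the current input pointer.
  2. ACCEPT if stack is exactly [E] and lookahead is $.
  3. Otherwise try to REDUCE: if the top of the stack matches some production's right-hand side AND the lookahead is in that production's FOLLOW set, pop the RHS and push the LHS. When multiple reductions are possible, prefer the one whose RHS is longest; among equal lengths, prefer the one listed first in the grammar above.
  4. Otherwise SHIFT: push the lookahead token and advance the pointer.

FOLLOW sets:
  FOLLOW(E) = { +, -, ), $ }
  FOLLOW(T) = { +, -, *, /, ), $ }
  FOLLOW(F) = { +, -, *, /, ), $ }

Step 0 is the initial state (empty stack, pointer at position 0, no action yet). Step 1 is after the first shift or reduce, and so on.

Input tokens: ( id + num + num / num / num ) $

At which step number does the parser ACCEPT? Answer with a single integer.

Step 1: shift (. Stack=[(] ptr=1 lookahead=id remaining=[id + num + num / num / num ) $]
Step 2: shift id. Stack=[( id] ptr=2 lookahead=+ remaining=[+ num + num / num / num ) $]
Step 3: reduce F->id. Stack=[( F] ptr=2 lookahead=+ remaining=[+ num + num / num / num ) $]
Step 4: reduce T->F. Stack=[( T] ptr=2 lookahead=+ remaining=[+ num + num / num / num ) $]
Step 5: reduce E->T. Stack=[( E] ptr=2 lookahead=+ remaining=[+ num + num / num / num ) $]
Step 6: shift +. Stack=[( E +] ptr=3 lookahead=num remaining=[num + num / num / num ) $]
Step 7: shift num. Stack=[( E + num] ptr=4 lookahead=+ remaining=[+ num / num / num ) $]
Step 8: reduce F->num. Stack=[( E + F] ptr=4 lookahead=+ remaining=[+ num / num / num ) $]
Step 9: reduce T->F. Stack=[( E + T] ptr=4 lookahead=+ remaining=[+ num / num / num ) $]
Step 10: reduce E->E + T. Stack=[( E] ptr=4 lookahead=+ remaining=[+ num / num / num ) $]
Step 11: shift +. Stack=[( E +] ptr=5 lookahead=num remaining=[num / num / num ) $]
Step 12: shift num. Stack=[( E + num] ptr=6 lookahead=/ remaining=[/ num / num ) $]
Step 13: reduce F->num. Stack=[( E + F] ptr=6 lookahead=/ remaining=[/ num / num ) $]
Step 14: reduce T->F. Stack=[( E + T] ptr=6 lookahead=/ remaining=[/ num / num ) $]
Step 15: shift /. Stack=[( E + T /] ptr=7 lookahead=num remaining=[num / num ) $]
Step 16: shift num. Stack=[( E + T / num] ptr=8 lookahead=/ remaining=[/ num ) $]
Step 17: reduce F->num. Stack=[( E + T / F] ptr=8 lookahead=/ remaining=[/ num ) $]
Step 18: reduce T->T / F. Stack=[( E + T] ptr=8 lookahead=/ remaining=[/ num ) $]
Step 19: shift /. Stack=[( E + T /] ptr=9 lookahead=num remaining=[num ) $]
Step 20: shift num. Stack=[( E + T / num] ptr=10 lookahead=) remaining=[) $]
Step 21: reduce F->num. Stack=[( E + T / F] ptr=10 lookahead=) remaining=[) $]
Step 22: reduce T->T / F. Stack=[( E + T] ptr=10 lookahead=) remaining=[) $]
Step 23: reduce E->E + T. Stack=[( E] ptr=10 lookahead=) remaining=[) $]
Step 24: shift ). Stack=[( E )] ptr=11 lookahead=$ remaining=[$]
Step 25: reduce F->( E ). Stack=[F] ptr=11 lookahead=$ remaining=[$]
Step 26: reduce T->F. Stack=[T] ptr=11 lookahead=$ remaining=[$]
Step 27: reduce E->T. Stack=[E] ptr=11 lookahead=$ remaining=[$]
Step 28: accept. Stack=[E] ptr=11 lookahead=$ remaining=[$]

Answer: 28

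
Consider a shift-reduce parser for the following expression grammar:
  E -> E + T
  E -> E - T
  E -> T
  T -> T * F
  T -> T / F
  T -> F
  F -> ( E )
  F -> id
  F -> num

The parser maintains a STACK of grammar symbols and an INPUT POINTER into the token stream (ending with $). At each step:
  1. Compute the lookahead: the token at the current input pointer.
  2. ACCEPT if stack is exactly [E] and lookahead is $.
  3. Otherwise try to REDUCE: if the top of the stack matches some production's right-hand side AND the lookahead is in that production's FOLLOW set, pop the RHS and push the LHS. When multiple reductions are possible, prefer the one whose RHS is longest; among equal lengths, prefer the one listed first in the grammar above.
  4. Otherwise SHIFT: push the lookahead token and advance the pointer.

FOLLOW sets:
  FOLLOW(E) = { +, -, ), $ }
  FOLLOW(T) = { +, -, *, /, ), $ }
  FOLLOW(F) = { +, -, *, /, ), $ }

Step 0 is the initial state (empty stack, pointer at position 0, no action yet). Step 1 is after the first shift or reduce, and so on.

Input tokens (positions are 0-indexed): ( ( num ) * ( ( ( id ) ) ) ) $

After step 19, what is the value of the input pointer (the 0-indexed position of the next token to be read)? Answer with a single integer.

Answer: 10

Derivation:
Step 1: shift (. Stack=[(] ptr=1 lookahead=( remaining=[( num ) * ( ( ( id ) ) ) ) $]
Step 2: shift (. Stack=[( (] ptr=2 lookahead=num remaining=[num ) * ( ( ( id ) ) ) ) $]
Step 3: shift num. Stack=[( ( num] ptr=3 lookahead=) remaining=[) * ( ( ( id ) ) ) ) $]
Step 4: reduce F->num. Stack=[( ( F] ptr=3 lookahead=) remaining=[) * ( ( ( id ) ) ) ) $]
Step 5: reduce T->F. Stack=[( ( T] ptr=3 lookahead=) remaining=[) * ( ( ( id ) ) ) ) $]
Step 6: reduce E->T. Stack=[( ( E] ptr=3 lookahead=) remaining=[) * ( ( ( id ) ) ) ) $]
Step 7: shift ). Stack=[( ( E )] ptr=4 lookahead=* remaining=[* ( ( ( id ) ) ) ) $]
Step 8: reduce F->( E ). Stack=[( F] ptr=4 lookahead=* remaining=[* ( ( ( id ) ) ) ) $]
Step 9: reduce T->F. Stack=[( T] ptr=4 lookahead=* remaining=[* ( ( ( id ) ) ) ) $]
Step 10: shift *. Stack=[( T *] ptr=5 lookahead=( remaining=[( ( ( id ) ) ) ) $]
Step 11: shift (. Stack=[( T * (] ptr=6 lookahead=( remaining=[( ( id ) ) ) ) $]
Step 12: shift (. Stack=[( T * ( (] ptr=7 lookahead=( remaining=[( id ) ) ) ) $]
Step 13: shift (. Stack=[( T * ( ( (] ptr=8 lookahead=id remaining=[id ) ) ) ) $]
Step 14: shift id. Stack=[( T * ( ( ( id] ptr=9 lookahead=) remaining=[) ) ) ) $]
Step 15: reduce F->id. Stack=[( T * ( ( ( F] ptr=9 lookahead=) remaining=[) ) ) ) $]
Step 16: reduce T->F. Stack=[( T * ( ( ( T] ptr=9 lookahead=) remaining=[) ) ) ) $]
Step 17: reduce E->T. Stack=[( T * ( ( ( E] ptr=9 lookahead=) remaining=[) ) ) ) $]
Step 18: shift ). Stack=[( T * ( ( ( E )] ptr=10 lookahead=) remaining=[) ) ) $]
Step 19: reduce F->( E ). Stack=[( T * ( ( F] ptr=10 lookahead=) remaining=[) ) ) $]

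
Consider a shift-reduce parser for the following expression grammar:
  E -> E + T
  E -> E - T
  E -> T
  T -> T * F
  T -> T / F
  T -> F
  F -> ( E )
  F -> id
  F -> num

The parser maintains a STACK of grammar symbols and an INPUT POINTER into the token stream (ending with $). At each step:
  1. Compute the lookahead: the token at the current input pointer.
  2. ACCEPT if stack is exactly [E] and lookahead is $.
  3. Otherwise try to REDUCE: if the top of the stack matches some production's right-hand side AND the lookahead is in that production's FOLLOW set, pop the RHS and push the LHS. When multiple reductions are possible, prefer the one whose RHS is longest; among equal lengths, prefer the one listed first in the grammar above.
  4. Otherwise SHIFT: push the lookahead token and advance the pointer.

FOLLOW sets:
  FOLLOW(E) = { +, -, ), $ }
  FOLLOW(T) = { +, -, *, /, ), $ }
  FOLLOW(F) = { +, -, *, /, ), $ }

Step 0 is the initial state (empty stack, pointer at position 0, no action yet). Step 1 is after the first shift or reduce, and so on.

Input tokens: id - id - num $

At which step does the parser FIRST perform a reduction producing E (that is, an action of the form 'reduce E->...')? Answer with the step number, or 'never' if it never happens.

Answer: 4

Derivation:
Step 1: shift id. Stack=[id] ptr=1 lookahead=- remaining=[- id - num $]
Step 2: reduce F->id. Stack=[F] ptr=1 lookahead=- remaining=[- id - num $]
Step 3: reduce T->F. Stack=[T] ptr=1 lookahead=- remaining=[- id - num $]
Step 4: reduce E->T. Stack=[E] ptr=1 lookahead=- remaining=[- id - num $]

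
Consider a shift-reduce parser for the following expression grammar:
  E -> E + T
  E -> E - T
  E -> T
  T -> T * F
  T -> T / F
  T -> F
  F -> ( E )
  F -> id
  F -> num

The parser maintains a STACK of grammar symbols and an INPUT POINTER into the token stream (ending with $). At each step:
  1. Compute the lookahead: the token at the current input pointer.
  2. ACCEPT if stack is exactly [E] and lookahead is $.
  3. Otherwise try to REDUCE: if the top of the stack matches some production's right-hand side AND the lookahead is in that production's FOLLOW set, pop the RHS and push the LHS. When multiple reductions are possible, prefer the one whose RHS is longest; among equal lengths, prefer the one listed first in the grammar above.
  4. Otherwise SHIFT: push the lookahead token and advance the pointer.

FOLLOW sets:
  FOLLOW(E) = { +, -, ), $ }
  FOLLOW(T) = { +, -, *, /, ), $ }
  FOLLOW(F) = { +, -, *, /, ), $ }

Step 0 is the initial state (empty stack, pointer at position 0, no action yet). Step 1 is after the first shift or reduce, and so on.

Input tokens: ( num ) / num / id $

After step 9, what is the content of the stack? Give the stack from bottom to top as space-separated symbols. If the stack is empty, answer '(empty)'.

Step 1: shift (. Stack=[(] ptr=1 lookahead=num remaining=[num ) / num / id $]
Step 2: shift num. Stack=[( num] ptr=2 lookahead=) remaining=[) / num / id $]
Step 3: reduce F->num. Stack=[( F] ptr=2 lookahead=) remaining=[) / num / id $]
Step 4: reduce T->F. Stack=[( T] ptr=2 lookahead=) remaining=[) / num / id $]
Step 5: reduce E->T. Stack=[( E] ptr=2 lookahead=) remaining=[) / num / id $]
Step 6: shift ). Stack=[( E )] ptr=3 lookahead=/ remaining=[/ num / id $]
Step 7: reduce F->( E ). Stack=[F] ptr=3 lookahead=/ remaining=[/ num / id $]
Step 8: reduce T->F. Stack=[T] ptr=3 lookahead=/ remaining=[/ num / id $]
Step 9: shift /. Stack=[T /] ptr=4 lookahead=num remaining=[num / id $]

Answer: T /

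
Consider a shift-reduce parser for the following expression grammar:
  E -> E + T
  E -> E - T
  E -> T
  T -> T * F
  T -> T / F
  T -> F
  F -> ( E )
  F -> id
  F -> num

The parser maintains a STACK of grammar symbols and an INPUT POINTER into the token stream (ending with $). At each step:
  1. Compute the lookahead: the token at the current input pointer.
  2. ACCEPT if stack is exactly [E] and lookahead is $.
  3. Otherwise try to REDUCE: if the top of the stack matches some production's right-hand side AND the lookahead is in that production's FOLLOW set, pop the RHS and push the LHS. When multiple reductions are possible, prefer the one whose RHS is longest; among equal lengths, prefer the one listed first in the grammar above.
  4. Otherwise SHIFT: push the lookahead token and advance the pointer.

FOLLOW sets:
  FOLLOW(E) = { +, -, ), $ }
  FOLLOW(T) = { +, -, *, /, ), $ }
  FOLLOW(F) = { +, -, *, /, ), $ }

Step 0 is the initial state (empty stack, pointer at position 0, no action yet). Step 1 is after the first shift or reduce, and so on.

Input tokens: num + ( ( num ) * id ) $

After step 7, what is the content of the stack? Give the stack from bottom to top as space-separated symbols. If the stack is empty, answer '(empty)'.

Answer: E + ( (

Derivation:
Step 1: shift num. Stack=[num] ptr=1 lookahead=+ remaining=[+ ( ( num ) * id ) $]
Step 2: reduce F->num. Stack=[F] ptr=1 lookahead=+ remaining=[+ ( ( num ) * id ) $]
Step 3: reduce T->F. Stack=[T] ptr=1 lookahead=+ remaining=[+ ( ( num ) * id ) $]
Step 4: reduce E->T. Stack=[E] ptr=1 lookahead=+ remaining=[+ ( ( num ) * id ) $]
Step 5: shift +. Stack=[E +] ptr=2 lookahead=( remaining=[( ( num ) * id ) $]
Step 6: shift (. Stack=[E + (] ptr=3 lookahead=( remaining=[( num ) * id ) $]
Step 7: shift (. Stack=[E + ( (] ptr=4 lookahead=num remaining=[num ) * id ) $]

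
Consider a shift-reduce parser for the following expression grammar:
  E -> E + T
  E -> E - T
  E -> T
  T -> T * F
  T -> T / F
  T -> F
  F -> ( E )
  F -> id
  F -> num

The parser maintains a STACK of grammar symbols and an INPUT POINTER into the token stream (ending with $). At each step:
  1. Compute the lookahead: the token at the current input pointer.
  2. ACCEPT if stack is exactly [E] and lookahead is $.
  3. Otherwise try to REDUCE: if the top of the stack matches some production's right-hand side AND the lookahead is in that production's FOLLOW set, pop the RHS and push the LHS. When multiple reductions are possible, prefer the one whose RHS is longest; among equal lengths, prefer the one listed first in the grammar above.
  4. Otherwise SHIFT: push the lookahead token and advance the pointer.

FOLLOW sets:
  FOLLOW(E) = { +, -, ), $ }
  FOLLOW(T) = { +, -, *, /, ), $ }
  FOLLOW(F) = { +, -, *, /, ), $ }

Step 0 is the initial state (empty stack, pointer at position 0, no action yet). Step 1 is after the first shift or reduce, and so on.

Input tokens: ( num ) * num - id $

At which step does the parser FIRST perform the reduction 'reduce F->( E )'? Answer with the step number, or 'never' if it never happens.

Answer: 7

Derivation:
Step 1: shift (. Stack=[(] ptr=1 lookahead=num remaining=[num ) * num - id $]
Step 2: shift num. Stack=[( num] ptr=2 lookahead=) remaining=[) * num - id $]
Step 3: reduce F->num. Stack=[( F] ptr=2 lookahead=) remaining=[) * num - id $]
Step 4: reduce T->F. Stack=[( T] ptr=2 lookahead=) remaining=[) * num - id $]
Step 5: reduce E->T. Stack=[( E] ptr=2 lookahead=) remaining=[) * num - id $]
Step 6: shift ). Stack=[( E )] ptr=3 lookahead=* remaining=[* num - id $]
Step 7: reduce F->( E ). Stack=[F] ptr=3 lookahead=* remaining=[* num - id $]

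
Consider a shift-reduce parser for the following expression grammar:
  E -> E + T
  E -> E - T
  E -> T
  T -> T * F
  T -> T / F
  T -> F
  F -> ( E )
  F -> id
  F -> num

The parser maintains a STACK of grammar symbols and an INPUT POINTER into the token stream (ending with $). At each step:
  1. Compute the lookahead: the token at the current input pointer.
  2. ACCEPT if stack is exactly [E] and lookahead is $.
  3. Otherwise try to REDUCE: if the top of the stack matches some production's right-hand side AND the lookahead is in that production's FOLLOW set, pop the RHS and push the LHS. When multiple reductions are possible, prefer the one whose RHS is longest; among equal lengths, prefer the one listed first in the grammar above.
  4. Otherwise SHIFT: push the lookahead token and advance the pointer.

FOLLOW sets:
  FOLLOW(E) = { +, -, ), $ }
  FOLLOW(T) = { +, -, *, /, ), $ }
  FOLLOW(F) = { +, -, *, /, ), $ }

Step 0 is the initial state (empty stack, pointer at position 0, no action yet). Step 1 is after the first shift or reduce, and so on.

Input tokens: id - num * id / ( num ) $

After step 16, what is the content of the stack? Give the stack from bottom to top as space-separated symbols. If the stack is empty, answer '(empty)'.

Step 1: shift id. Stack=[id] ptr=1 lookahead=- remaining=[- num * id / ( num ) $]
Step 2: reduce F->id. Stack=[F] ptr=1 lookahead=- remaining=[- num * id / ( num ) $]
Step 3: reduce T->F. Stack=[T] ptr=1 lookahead=- remaining=[- num * id / ( num ) $]
Step 4: reduce E->T. Stack=[E] ptr=1 lookahead=- remaining=[- num * id / ( num ) $]
Step 5: shift -. Stack=[E -] ptr=2 lookahead=num remaining=[num * id / ( num ) $]
Step 6: shift num. Stack=[E - num] ptr=3 lookahead=* remaining=[* id / ( num ) $]
Step 7: reduce F->num. Stack=[E - F] ptr=3 lookahead=* remaining=[* id / ( num ) $]
Step 8: reduce T->F. Stack=[E - T] ptr=3 lookahead=* remaining=[* id / ( num ) $]
Step 9: shift *. Stack=[E - T *] ptr=4 lookahead=id remaining=[id / ( num ) $]
Step 10: shift id. Stack=[E - T * id] ptr=5 lookahead=/ remaining=[/ ( num ) $]
Step 11: reduce F->id. Stack=[E - T * F] ptr=5 lookahead=/ remaining=[/ ( num ) $]
Step 12: reduce T->T * F. Stack=[E - T] ptr=5 lookahead=/ remaining=[/ ( num ) $]
Step 13: shift /. Stack=[E - T /] ptr=6 lookahead=( remaining=[( num ) $]
Step 14: shift (. Stack=[E - T / (] ptr=7 lookahead=num remaining=[num ) $]
Step 15: shift num. Stack=[E - T / ( num] ptr=8 lookahead=) remaining=[) $]
Step 16: reduce F->num. Stack=[E - T / ( F] ptr=8 lookahead=) remaining=[) $]

Answer: E - T / ( F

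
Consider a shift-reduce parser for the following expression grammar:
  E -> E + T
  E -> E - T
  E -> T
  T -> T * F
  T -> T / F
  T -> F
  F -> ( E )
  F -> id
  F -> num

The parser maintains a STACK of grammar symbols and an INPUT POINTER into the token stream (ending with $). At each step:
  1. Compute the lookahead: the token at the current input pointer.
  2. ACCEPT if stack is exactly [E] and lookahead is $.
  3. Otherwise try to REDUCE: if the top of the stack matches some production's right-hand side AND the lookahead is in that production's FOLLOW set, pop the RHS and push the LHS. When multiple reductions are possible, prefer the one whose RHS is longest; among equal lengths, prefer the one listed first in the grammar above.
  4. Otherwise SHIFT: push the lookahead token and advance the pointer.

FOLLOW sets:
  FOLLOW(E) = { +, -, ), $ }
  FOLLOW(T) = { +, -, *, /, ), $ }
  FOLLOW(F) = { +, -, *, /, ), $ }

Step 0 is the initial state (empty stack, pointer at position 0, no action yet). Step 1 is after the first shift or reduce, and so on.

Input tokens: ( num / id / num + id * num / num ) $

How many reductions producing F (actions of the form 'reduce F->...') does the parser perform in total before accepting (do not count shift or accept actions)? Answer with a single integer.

Answer: 7

Derivation:
Step 1: shift (. Stack=[(] ptr=1 lookahead=num remaining=[num / id / num + id * num / num ) $]
Step 2: shift num. Stack=[( num] ptr=2 lookahead=/ remaining=[/ id / num + id * num / num ) $]
Step 3: reduce F->num. Stack=[( F] ptr=2 lookahead=/ remaining=[/ id / num + id * num / num ) $]
Step 4: reduce T->F. Stack=[( T] ptr=2 lookahead=/ remaining=[/ id / num + id * num / num ) $]
Step 5: shift /. Stack=[( T /] ptr=3 lookahead=id remaining=[id / num + id * num / num ) $]
Step 6: shift id. Stack=[( T / id] ptr=4 lookahead=/ remaining=[/ num + id * num / num ) $]
Step 7: reduce F->id. Stack=[( T / F] ptr=4 lookahead=/ remaining=[/ num + id * num / num ) $]
Step 8: reduce T->T / F. Stack=[( T] ptr=4 lookahead=/ remaining=[/ num + id * num / num ) $]
Step 9: shift /. Stack=[( T /] ptr=5 lookahead=num remaining=[num + id * num / num ) $]
Step 10: shift num. Stack=[( T / num] ptr=6 lookahead=+ remaining=[+ id * num / num ) $]
Step 11: reduce F->num. Stack=[( T / F] ptr=6 lookahead=+ remaining=[+ id * num / num ) $]
Step 12: reduce T->T / F. Stack=[( T] ptr=6 lookahead=+ remaining=[+ id * num / num ) $]
Step 13: reduce E->T. Stack=[( E] ptr=6 lookahead=+ remaining=[+ id * num / num ) $]
Step 14: shift +. Stack=[( E +] ptr=7 lookahead=id remaining=[id * num / num ) $]
Step 15: shift id. Stack=[( E + id] ptr=8 lookahead=* remaining=[* num / num ) $]
Step 16: reduce F->id. Stack=[( E + F] ptr=8 lookahead=* remaining=[* num / num ) $]
Step 17: reduce T->F. Stack=[( E + T] ptr=8 lookahead=* remaining=[* num / num ) $]
Step 18: shift *. Stack=[( E + T *] ptr=9 lookahead=num remaining=[num / num ) $]
Step 19: shift num. Stack=[( E + T * num] ptr=10 lookahead=/ remaining=[/ num ) $]
Step 20: reduce F->num. Stack=[( E + T * F] ptr=10 lookahead=/ remaining=[/ num ) $]
Step 21: reduce T->T * F. Stack=[( E + T] ptr=10 lookahead=/ remaining=[/ num ) $]
Step 22: shift /. Stack=[( E + T /] ptr=11 lookahead=num remaining=[num ) $]
Step 23: shift num. Stack=[( E + T / num] ptr=12 lookahead=) remaining=[) $]
Step 24: reduce F->num. Stack=[( E + T / F] ptr=12 lookahead=) remaining=[) $]
Step 25: reduce T->T / F. Stack=[( E + T] ptr=12 lookahead=) remaining=[) $]
Step 26: reduce E->E + T. Stack=[( E] ptr=12 lookahead=) remaining=[) $]
Step 27: shift ). Stack=[( E )] ptr=13 lookahead=$ remaining=[$]
Step 28: reduce F->( E ). Stack=[F] ptr=13 lookahead=$ remaining=[$]
Step 29: reduce T->F. Stack=[T] ptr=13 lookahead=$ remaining=[$]
Step 30: reduce E->T. Stack=[E] ptr=13 lookahead=$ remaining=[$]
Step 31: accept. Stack=[E] ptr=13 lookahead=$ remaining=[$]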